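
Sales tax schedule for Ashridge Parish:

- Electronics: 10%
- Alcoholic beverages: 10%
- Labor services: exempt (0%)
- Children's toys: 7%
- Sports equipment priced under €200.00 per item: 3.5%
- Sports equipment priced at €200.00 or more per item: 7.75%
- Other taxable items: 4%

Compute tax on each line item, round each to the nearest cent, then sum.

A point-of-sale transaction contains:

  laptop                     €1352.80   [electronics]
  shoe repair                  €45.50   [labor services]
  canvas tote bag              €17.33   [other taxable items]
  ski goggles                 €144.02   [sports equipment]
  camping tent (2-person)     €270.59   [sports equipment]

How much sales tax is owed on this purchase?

€161.98

Laptop €1352.80: electronics → 10% → €135.28
Shoe repair €45.50: labor services → 0% → €0.00
Canvas tote bag €17.33: other taxable items → 4% → €0.69
Ski goggles €144.02: sports equipment, under €200.00 → 3.5% → €5.04
Camping tent (2-person) €270.59: sports equipment, €200.00 or more → 7.75% → €20.97
Total tax = €135.28 + €0.69 + €5.04 + €20.97 = €161.98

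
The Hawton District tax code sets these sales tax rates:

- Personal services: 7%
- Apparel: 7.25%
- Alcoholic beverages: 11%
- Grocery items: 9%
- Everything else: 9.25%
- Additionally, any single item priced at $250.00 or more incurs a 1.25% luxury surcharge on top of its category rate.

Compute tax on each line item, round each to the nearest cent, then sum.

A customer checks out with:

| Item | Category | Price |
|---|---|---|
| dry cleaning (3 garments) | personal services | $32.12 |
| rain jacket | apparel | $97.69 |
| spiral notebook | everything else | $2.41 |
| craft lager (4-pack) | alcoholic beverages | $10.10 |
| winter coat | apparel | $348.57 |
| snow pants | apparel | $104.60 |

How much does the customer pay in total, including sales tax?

$643.36

Dry cleaning (3 garments) $32.12: personal services → 7% → $2.25
Rain jacket $97.69: apparel → 7.25% → $7.08
Spiral notebook $2.41: everything else → 9.25% → $0.22
Craft lager (4-pack) $10.10: alcoholic beverages → 11% → $1.11
Winter coat $348.57: apparel → 7.25% + 1.25% surcharge = 8.5% → $29.63
Snow pants $104.60: apparel → 7.25% → $7.58
Subtotal = $595.49; tax = $47.87; total due = $643.36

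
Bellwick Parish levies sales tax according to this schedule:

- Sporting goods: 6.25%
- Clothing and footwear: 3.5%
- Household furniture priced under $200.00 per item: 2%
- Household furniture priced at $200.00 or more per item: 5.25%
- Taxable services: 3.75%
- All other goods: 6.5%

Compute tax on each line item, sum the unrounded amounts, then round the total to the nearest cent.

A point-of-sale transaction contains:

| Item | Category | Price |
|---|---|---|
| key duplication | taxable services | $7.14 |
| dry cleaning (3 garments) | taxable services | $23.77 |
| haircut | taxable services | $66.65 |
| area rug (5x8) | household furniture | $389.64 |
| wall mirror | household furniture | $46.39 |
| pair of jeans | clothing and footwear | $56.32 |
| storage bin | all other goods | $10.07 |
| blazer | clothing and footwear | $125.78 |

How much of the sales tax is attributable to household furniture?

Area rug (5x8) $389.64: household furniture, $200.00 or more → 5.25% → $20.4561
Wall mirror $46.39: household furniture, under $200.00 → 2% → $0.9278
Tax on household furniture: unrounded sum = $21.3839 → $21.38

$21.38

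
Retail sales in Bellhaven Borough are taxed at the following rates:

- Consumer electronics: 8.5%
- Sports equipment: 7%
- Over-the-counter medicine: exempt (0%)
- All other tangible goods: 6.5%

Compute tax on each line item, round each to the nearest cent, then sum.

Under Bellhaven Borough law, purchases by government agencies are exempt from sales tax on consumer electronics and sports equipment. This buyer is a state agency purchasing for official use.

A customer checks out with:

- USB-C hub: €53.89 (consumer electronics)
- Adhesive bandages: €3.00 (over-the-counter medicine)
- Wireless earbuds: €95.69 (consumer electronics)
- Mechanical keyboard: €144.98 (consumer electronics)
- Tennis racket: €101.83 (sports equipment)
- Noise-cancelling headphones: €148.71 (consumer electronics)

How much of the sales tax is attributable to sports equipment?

Tennis racket €101.83: sports equipment, buyer-exempt → 0% → €0.00
Tax on sports equipment = €0.00

€0.00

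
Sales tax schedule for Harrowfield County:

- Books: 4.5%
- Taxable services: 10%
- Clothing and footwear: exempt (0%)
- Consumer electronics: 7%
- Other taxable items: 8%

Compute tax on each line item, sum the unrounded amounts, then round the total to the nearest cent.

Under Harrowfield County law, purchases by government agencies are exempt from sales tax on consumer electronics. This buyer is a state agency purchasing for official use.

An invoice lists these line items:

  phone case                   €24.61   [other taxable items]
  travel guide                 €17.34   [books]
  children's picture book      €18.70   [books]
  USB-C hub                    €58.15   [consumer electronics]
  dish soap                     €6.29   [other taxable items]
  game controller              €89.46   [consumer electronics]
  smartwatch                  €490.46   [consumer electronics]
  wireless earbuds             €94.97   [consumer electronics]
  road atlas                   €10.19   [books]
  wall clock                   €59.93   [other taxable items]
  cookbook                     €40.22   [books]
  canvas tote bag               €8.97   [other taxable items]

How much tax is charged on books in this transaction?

€3.89

Travel guide €17.34: books → 4.5% → €0.7803
Children's picture book €18.70: books → 4.5% → €0.8415
Road atlas €10.19: books → 4.5% → €0.45855
Cookbook €40.22: books → 4.5% → €1.8099
Tax on books: unrounded sum = €3.89025 → €3.89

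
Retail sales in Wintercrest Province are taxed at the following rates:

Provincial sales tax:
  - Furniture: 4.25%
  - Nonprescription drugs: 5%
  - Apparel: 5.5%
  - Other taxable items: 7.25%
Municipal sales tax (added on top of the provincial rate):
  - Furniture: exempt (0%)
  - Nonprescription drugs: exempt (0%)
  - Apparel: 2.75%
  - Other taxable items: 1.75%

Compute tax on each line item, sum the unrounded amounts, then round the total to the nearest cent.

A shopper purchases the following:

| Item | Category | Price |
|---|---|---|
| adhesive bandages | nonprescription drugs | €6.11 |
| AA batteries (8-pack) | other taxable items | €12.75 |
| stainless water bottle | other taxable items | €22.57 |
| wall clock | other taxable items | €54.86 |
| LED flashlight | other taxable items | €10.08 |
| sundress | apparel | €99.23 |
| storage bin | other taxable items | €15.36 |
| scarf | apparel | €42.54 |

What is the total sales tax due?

Adhesive bandages €6.11: nonprescription drugs → 5% + 0% municipal = 5% → €0.3055
AA batteries (8-pack) €12.75: other taxable items → 7.25% + 1.75% municipal = 9% → €1.1475
Stainless water bottle €22.57: other taxable items → 7.25% + 1.75% municipal = 9% → €2.0313
Wall clock €54.86: other taxable items → 7.25% + 1.75% municipal = 9% → €4.9374
LED flashlight €10.08: other taxable items → 7.25% + 1.75% municipal = 9% → €0.9072
Sundress €99.23: apparel → 5.5% + 2.75% municipal = 8.25% → €8.186475
Storage bin €15.36: other taxable items → 7.25% + 1.75% municipal = 9% → €1.3824
Scarf €42.54: apparel → 5.5% + 2.75% municipal = 8.25% → €3.50955
Unrounded tax sum = €22.407325 → €22.41

€22.41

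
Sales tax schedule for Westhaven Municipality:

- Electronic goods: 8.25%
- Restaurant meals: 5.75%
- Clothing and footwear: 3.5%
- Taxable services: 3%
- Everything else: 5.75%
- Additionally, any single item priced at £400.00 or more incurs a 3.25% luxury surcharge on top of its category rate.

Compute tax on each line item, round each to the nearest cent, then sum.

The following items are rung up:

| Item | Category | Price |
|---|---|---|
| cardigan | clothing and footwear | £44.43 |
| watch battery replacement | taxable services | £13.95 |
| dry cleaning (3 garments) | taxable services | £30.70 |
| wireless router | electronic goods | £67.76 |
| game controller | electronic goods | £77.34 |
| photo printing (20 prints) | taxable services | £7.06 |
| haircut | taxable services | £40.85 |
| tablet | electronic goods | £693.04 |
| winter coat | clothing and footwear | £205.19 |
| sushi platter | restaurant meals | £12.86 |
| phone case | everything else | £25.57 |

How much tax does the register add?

Cardigan £44.43: clothing and footwear → 3.5% → £1.56
Watch battery replacement £13.95: taxable services → 3% → £0.42
Dry cleaning (3 garments) £30.70: taxable services → 3% → £0.92
Wireless router £67.76: electronic goods → 8.25% → £5.59
Game controller £77.34: electronic goods → 8.25% → £6.38
Photo printing (20 prints) £7.06: taxable services → 3% → £0.21
Haircut £40.85: taxable services → 3% → £1.23
Tablet £693.04: electronic goods → 8.25% + 3.25% surcharge = 11.5% → £79.70
Winter coat £205.19: clothing and footwear → 3.5% → £7.18
Sushi platter £12.86: restaurant meals → 5.75% → £0.74
Phone case £25.57: everything else → 5.75% → £1.47
Total tax = £1.56 + £0.42 + £0.92 + £5.59 + £6.38 + £0.21 + £1.23 + £79.70 + £7.18 + £0.74 + £1.47 = £105.40

£105.40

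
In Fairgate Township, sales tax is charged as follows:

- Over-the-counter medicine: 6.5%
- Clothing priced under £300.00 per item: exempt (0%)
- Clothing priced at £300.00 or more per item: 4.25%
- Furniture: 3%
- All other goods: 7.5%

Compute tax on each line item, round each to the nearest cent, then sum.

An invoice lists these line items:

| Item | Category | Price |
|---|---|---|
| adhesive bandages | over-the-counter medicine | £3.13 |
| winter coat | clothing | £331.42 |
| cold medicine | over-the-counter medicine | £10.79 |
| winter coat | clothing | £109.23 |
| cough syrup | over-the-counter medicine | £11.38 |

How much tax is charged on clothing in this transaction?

£14.09

Winter coat £331.42: clothing, £300.00 or more → 4.25% → £14.09
Winter coat £109.23: clothing, under £300.00 → 0% → £0.00
Tax on clothing = £14.09 + £0.00 = £14.09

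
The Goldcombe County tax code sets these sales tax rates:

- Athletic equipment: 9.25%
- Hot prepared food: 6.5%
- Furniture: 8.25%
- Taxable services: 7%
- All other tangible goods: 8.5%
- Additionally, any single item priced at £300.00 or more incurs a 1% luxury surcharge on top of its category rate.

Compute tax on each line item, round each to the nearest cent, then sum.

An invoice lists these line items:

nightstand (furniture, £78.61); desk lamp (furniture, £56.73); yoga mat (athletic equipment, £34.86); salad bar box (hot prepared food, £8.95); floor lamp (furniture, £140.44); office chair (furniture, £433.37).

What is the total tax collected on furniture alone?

£62.85

Nightstand £78.61: furniture → 8.25% → £6.49
Desk lamp £56.73: furniture → 8.25% → £4.68
Floor lamp £140.44: furniture → 8.25% → £11.59
Office chair £433.37: furniture → 8.25% + 1% surcharge = 9.25% → £40.09
Tax on furniture = £6.49 + £4.68 + £11.59 + £40.09 = £62.85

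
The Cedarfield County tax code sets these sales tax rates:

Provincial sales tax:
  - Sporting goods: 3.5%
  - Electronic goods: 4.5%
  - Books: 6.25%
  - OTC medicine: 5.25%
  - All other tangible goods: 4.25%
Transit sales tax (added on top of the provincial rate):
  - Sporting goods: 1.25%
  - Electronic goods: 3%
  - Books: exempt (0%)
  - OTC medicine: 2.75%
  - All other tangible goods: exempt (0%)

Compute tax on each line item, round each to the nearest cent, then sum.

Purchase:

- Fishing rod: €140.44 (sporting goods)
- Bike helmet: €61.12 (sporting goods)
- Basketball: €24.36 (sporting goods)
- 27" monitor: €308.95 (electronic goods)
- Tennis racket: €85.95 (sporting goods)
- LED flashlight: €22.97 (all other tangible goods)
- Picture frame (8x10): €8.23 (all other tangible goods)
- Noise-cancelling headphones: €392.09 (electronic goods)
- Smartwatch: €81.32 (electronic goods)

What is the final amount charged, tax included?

€1200.25

Fishing rod €140.44: sporting goods → 3.5% + 1.25% transit = 4.75% → €6.67
Bike helmet €61.12: sporting goods → 3.5% + 1.25% transit = 4.75% → €2.90
Basketball €24.36: sporting goods → 3.5% + 1.25% transit = 4.75% → €1.16
27" monitor €308.95: electronic goods → 4.5% + 3% transit = 7.5% → €23.17
Tennis racket €85.95: sporting goods → 3.5% + 1.25% transit = 4.75% → €4.08
LED flashlight €22.97: all other tangible goods → 4.25% + 0% transit = 4.25% → €0.98
Picture frame (8x10) €8.23: all other tangible goods → 4.25% + 0% transit = 4.25% → €0.35
Noise-cancelling headphones €392.09: electronic goods → 4.5% + 3% transit = 7.5% → €29.41
Smartwatch €81.32: electronic goods → 4.5% + 3% transit = 7.5% → €6.10
Subtotal = €1125.43; tax = €74.82; total due = €1200.25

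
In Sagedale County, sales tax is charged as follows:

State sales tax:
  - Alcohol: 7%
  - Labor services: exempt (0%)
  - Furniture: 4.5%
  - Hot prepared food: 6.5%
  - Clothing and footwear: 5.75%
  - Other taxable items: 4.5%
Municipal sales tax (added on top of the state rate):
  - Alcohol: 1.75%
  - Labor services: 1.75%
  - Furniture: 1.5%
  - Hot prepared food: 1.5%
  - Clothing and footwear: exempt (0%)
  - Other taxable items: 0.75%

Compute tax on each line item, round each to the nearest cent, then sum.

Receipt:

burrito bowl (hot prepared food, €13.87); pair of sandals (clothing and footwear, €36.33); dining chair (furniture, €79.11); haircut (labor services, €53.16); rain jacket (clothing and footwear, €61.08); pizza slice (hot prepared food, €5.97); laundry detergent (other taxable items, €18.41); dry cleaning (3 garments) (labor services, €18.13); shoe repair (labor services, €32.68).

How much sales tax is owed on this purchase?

€14.73

Burrito bowl €13.87: hot prepared food → 6.5% + 1.5% municipal = 8% → €1.11
Pair of sandals €36.33: clothing and footwear → 5.75% + 0% municipal = 5.75% → €2.09
Dining chair €79.11: furniture → 4.5% + 1.5% municipal = 6% → €4.75
Haircut €53.16: labor services → 0% + 1.75% municipal = 1.75% → €0.93
Rain jacket €61.08: clothing and footwear → 5.75% + 0% municipal = 5.75% → €3.51
Pizza slice €5.97: hot prepared food → 6.5% + 1.5% municipal = 8% → €0.48
Laundry detergent €18.41: other taxable items → 4.5% + 0.75% municipal = 5.25% → €0.97
Dry cleaning (3 garments) €18.13: labor services → 0% + 1.75% municipal = 1.75% → €0.32
Shoe repair €32.68: labor services → 0% + 1.75% municipal = 1.75% → €0.57
Total tax = €1.11 + €2.09 + €4.75 + €0.93 + €3.51 + €0.48 + €0.97 + €0.32 + €0.57 = €14.73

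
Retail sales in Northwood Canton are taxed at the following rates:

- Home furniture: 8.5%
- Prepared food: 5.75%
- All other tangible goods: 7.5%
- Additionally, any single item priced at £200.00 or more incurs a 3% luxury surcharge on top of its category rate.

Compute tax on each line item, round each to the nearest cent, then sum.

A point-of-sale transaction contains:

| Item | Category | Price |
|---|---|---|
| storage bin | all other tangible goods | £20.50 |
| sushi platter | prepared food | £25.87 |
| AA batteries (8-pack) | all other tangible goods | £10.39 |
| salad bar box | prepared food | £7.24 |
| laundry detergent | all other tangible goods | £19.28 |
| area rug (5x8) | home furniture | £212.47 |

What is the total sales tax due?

£30.11

Storage bin £20.50: all other tangible goods → 7.5% → £1.54
Sushi platter £25.87: prepared food → 5.75% → £1.49
AA batteries (8-pack) £10.39: all other tangible goods → 7.5% → £0.78
Salad bar box £7.24: prepared food → 5.75% → £0.42
Laundry detergent £19.28: all other tangible goods → 7.5% → £1.45
Area rug (5x8) £212.47: home furniture → 8.5% + 3% surcharge = 11.5% → £24.43
Total tax = £1.54 + £1.49 + £0.78 + £0.42 + £1.45 + £24.43 = £30.11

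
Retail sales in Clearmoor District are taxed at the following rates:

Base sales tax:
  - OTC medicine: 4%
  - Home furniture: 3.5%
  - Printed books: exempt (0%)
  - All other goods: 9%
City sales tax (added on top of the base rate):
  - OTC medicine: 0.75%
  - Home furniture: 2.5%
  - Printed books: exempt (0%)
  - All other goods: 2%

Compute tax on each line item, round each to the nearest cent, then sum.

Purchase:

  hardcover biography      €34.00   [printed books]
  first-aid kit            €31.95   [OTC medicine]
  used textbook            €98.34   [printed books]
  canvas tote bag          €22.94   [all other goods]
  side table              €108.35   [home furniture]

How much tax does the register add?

€10.54

Hardcover biography €34.00: printed books → 0% + 0% city = 0% → €0.00
First-aid kit €31.95: OTC medicine → 4% + 0.75% city = 4.75% → €1.52
Used textbook €98.34: printed books → 0% + 0% city = 0% → €0.00
Canvas tote bag €22.94: all other goods → 9% + 2% city = 11% → €2.52
Side table €108.35: home furniture → 3.5% + 2.5% city = 6% → €6.50
Total tax = €1.52 + €2.52 + €6.50 = €10.54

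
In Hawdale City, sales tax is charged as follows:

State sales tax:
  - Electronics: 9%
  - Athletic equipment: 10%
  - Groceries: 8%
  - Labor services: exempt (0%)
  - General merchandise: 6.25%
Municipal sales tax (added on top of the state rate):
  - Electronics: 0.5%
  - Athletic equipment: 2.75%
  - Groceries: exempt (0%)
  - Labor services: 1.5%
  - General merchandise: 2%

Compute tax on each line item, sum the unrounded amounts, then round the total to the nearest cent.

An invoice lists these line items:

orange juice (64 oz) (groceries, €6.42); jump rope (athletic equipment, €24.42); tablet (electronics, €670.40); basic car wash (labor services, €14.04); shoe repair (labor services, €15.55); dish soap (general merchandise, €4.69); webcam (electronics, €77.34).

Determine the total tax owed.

Orange juice (64 oz) €6.42: groceries → 8% + 0% municipal = 8% → €0.5136
Jump rope €24.42: athletic equipment → 10% + 2.75% municipal = 12.75% → €3.11355
Tablet €670.40: electronics → 9% + 0.5% municipal = 9.5% → €63.688
Basic car wash €14.04: labor services → 0% + 1.5% municipal = 1.5% → €0.2106
Shoe repair €15.55: labor services → 0% + 1.5% municipal = 1.5% → €0.23325
Dish soap €4.69: general merchandise → 6.25% + 2% municipal = 8.25% → €0.386925
Webcam €77.34: electronics → 9% + 0.5% municipal = 9.5% → €7.3473
Unrounded tax sum = €75.493225 → €75.49

€75.49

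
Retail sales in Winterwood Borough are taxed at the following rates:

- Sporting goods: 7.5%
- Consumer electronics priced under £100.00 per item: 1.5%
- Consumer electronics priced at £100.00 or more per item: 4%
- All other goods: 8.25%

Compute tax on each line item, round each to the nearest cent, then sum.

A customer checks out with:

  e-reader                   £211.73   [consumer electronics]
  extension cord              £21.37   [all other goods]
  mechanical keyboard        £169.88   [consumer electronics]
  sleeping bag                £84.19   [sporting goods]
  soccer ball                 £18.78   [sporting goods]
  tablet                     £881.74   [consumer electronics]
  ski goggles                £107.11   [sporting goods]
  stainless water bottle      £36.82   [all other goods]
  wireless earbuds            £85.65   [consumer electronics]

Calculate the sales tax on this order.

E-reader £211.73: consumer electronics, £100.00 or more → 4% → £8.47
Extension cord £21.37: all other goods → 8.25% → £1.76
Mechanical keyboard £169.88: consumer electronics, £100.00 or more → 4% → £6.80
Sleeping bag £84.19: sporting goods → 7.5% → £6.31
Soccer ball £18.78: sporting goods → 7.5% → £1.41
Tablet £881.74: consumer electronics, £100.00 or more → 4% → £35.27
Ski goggles £107.11: sporting goods → 7.5% → £8.03
Stainless water bottle £36.82: all other goods → 8.25% → £3.04
Wireless earbuds £85.65: consumer electronics, under £100.00 → 1.5% → £1.28
Total tax = £8.47 + £1.76 + £6.80 + £6.31 + £1.41 + £35.27 + £8.03 + £3.04 + £1.28 = £72.37

£72.37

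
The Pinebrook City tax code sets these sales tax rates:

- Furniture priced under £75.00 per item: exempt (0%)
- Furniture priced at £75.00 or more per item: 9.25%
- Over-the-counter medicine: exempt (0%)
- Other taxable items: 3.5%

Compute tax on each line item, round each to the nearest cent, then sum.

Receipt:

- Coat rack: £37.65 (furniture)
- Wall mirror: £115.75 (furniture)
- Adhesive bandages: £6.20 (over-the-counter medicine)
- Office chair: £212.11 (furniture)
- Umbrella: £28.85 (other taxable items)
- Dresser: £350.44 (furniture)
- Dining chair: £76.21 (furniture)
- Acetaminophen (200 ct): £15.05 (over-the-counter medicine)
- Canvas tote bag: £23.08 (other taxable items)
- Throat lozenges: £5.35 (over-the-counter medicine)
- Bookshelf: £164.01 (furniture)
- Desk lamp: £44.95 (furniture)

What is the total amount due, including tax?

Coat rack £37.65: furniture, under £75.00 → 0% → £0.00
Wall mirror £115.75: furniture, £75.00 or more → 9.25% → £10.71
Adhesive bandages £6.20: over-the-counter medicine → 0% → £0.00
Office chair £212.11: furniture, £75.00 or more → 9.25% → £19.62
Umbrella £28.85: other taxable items → 3.5% → £1.01
Dresser £350.44: furniture, £75.00 or more → 9.25% → £32.42
Dining chair £76.21: furniture, £75.00 or more → 9.25% → £7.05
Acetaminophen (200 ct) £15.05: over-the-counter medicine → 0% → £0.00
Canvas tote bag £23.08: other taxable items → 3.5% → £0.81
Throat lozenges £5.35: over-the-counter medicine → 0% → £0.00
Bookshelf £164.01: furniture, £75.00 or more → 9.25% → £15.17
Desk lamp £44.95: furniture, under £75.00 → 0% → £0.00
Subtotal = £1079.65; tax = £86.79; total due = £1166.44

£1166.44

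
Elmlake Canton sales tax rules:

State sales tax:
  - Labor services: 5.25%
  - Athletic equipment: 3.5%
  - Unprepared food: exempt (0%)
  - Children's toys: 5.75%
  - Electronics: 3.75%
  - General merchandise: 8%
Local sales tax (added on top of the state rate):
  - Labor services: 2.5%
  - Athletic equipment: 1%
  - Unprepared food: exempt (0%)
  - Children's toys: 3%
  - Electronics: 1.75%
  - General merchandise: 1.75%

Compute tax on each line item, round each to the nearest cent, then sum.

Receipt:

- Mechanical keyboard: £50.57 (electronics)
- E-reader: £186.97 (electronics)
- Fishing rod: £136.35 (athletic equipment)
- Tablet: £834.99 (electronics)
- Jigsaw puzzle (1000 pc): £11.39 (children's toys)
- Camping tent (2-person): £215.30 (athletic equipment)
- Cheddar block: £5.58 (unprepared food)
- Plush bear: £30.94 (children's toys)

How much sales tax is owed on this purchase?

Mechanical keyboard £50.57: electronics → 3.75% + 1.75% local = 5.5% → £2.78
E-reader £186.97: electronics → 3.75% + 1.75% local = 5.5% → £10.28
Fishing rod £136.35: athletic equipment → 3.5% + 1% local = 4.5% → £6.14
Tablet £834.99: electronics → 3.75% + 1.75% local = 5.5% → £45.92
Jigsaw puzzle (1000 pc) £11.39: children's toys → 5.75% + 3% local = 8.75% → £1.00
Camping tent (2-person) £215.30: athletic equipment → 3.5% + 1% local = 4.5% → £9.69
Cheddar block £5.58: unprepared food → 0% + 0% local = 0% → £0.00
Plush bear £30.94: children's toys → 5.75% + 3% local = 8.75% → £2.71
Total tax = £2.78 + £10.28 + £6.14 + £45.92 + £1.00 + £9.69 + £2.71 = £78.52

£78.52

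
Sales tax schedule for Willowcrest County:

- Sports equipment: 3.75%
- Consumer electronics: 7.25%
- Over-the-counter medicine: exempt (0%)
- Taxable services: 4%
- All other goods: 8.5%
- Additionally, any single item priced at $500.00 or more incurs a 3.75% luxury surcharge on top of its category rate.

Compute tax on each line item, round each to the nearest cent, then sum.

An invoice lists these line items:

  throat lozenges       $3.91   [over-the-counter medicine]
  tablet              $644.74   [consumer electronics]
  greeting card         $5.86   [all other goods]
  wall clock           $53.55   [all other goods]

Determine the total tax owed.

Throat lozenges $3.91: over-the-counter medicine → 0% → $0.00
Tablet $644.74: consumer electronics → 7.25% + 3.75% surcharge = 11% → $70.92
Greeting card $5.86: all other goods → 8.5% → $0.50
Wall clock $53.55: all other goods → 8.5% → $4.55
Total tax = $70.92 + $0.50 + $4.55 = $75.97

$75.97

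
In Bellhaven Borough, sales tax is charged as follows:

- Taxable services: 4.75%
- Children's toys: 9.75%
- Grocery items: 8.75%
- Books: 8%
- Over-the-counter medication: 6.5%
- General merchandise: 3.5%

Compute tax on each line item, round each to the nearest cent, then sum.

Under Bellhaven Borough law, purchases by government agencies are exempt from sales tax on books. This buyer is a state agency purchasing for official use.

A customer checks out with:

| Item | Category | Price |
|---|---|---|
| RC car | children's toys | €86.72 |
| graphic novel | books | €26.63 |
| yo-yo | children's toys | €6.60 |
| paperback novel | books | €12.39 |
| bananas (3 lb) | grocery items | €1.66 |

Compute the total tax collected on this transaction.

RC car €86.72: children's toys → 9.75% → €8.46
Graphic novel €26.63: books, buyer-exempt → 0% → €0.00
Yo-yo €6.60: children's toys → 9.75% → €0.64
Paperback novel €12.39: books, buyer-exempt → 0% → €0.00
Bananas (3 lb) €1.66: grocery items → 8.75% → €0.15
Total tax = €8.46 + €0.64 + €0.15 = €9.25

€9.25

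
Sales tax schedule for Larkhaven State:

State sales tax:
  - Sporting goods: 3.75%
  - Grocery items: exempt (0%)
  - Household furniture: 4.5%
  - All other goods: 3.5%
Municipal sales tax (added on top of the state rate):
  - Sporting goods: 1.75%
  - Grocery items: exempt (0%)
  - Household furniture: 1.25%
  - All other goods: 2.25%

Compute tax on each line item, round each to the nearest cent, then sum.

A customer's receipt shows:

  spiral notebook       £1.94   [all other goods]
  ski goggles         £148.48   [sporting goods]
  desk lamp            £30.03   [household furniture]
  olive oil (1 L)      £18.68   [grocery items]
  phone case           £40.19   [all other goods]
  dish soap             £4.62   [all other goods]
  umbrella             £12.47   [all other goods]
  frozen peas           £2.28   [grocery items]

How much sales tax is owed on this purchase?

£13.31

Spiral notebook £1.94: all other goods → 3.5% + 2.25% municipal = 5.75% → £0.11
Ski goggles £148.48: sporting goods → 3.75% + 1.75% municipal = 5.5% → £8.17
Desk lamp £30.03: household furniture → 4.5% + 1.25% municipal = 5.75% → £1.73
Olive oil (1 L) £18.68: grocery items → 0% + 0% municipal = 0% → £0.00
Phone case £40.19: all other goods → 3.5% + 2.25% municipal = 5.75% → £2.31
Dish soap £4.62: all other goods → 3.5% + 2.25% municipal = 5.75% → £0.27
Umbrella £12.47: all other goods → 3.5% + 2.25% municipal = 5.75% → £0.72
Frozen peas £2.28: grocery items → 0% + 0% municipal = 0% → £0.00
Total tax = £0.11 + £8.17 + £1.73 + £2.31 + £0.27 + £0.72 = £13.31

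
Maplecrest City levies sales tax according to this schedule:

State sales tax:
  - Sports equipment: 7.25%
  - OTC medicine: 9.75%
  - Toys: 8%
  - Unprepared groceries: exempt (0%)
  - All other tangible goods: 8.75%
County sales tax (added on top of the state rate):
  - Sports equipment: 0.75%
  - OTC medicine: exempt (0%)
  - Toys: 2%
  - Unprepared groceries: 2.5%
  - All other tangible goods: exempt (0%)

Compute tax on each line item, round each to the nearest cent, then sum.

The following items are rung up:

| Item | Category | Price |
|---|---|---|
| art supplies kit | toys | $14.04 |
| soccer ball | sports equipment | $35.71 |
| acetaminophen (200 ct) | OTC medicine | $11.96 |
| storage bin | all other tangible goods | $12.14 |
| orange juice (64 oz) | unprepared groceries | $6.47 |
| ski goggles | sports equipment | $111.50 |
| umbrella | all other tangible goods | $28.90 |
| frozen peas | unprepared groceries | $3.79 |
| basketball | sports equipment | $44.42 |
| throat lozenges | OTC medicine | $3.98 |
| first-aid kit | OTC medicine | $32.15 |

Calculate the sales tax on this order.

Art supplies kit $14.04: toys → 8% + 2% county = 10% → $1.40
Soccer ball $35.71: sports equipment → 7.25% + 0.75% county = 8% → $2.86
Acetaminophen (200 ct) $11.96: OTC medicine → 9.75% + 0% county = 9.75% → $1.17
Storage bin $12.14: all other tangible goods → 8.75% + 0% county = 8.75% → $1.06
Orange juice (64 oz) $6.47: unprepared groceries → 0% + 2.5% county = 2.5% → $0.16
Ski goggles $111.50: sports equipment → 7.25% + 0.75% county = 8% → $8.92
Umbrella $28.90: all other tangible goods → 8.75% + 0% county = 8.75% → $2.53
Frozen peas $3.79: unprepared groceries → 0% + 2.5% county = 2.5% → $0.09
Basketball $44.42: sports equipment → 7.25% + 0.75% county = 8% → $3.55
Throat lozenges $3.98: OTC medicine → 9.75% + 0% county = 9.75% → $0.39
First-aid kit $32.15: OTC medicine → 9.75% + 0% county = 9.75% → $3.13
Total tax = $1.40 + $2.86 + $1.17 + $1.06 + $0.16 + $8.92 + $2.53 + $0.09 + $3.55 + $0.39 + $3.13 = $25.26

$25.26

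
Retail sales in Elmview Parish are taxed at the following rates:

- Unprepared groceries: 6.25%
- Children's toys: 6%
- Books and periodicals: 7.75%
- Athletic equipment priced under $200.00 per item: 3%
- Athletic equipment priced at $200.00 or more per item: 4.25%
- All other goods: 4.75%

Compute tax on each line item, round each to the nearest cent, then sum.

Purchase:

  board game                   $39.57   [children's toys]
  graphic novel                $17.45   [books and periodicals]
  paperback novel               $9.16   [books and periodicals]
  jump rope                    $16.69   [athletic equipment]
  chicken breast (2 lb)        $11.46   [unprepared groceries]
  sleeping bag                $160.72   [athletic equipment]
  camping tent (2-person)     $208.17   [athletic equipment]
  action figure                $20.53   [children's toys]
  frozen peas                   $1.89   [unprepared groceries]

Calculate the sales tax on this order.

Board game $39.57: children's toys → 6% → $2.37
Graphic novel $17.45: books and periodicals → 7.75% → $1.35
Paperback novel $9.16: books and periodicals → 7.75% → $0.71
Jump rope $16.69: athletic equipment, under $200.00 → 3% → $0.50
Chicken breast (2 lb) $11.46: unprepared groceries → 6.25% → $0.72
Sleeping bag $160.72: athletic equipment, under $200.00 → 3% → $4.82
Camping tent (2-person) $208.17: athletic equipment, $200.00 or more → 4.25% → $8.85
Action figure $20.53: children's toys → 6% → $1.23
Frozen peas $1.89: unprepared groceries → 6.25% → $0.12
Total tax = $2.37 + $1.35 + $0.71 + $0.50 + $0.72 + $4.82 + $8.85 + $1.23 + $0.12 = $20.67

$20.67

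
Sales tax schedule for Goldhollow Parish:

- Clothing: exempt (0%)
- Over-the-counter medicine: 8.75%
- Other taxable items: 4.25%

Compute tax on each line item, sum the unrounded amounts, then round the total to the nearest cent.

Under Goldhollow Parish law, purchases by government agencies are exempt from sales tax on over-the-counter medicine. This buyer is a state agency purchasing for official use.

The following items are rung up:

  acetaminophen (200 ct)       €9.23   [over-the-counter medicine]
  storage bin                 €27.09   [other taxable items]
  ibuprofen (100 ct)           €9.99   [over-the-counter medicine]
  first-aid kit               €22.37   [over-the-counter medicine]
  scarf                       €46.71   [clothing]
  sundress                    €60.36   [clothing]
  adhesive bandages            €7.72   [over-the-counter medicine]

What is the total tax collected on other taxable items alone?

Storage bin €27.09: other taxable items → 4.25% → €1.151325
Tax on other taxable items: unrounded sum = €1.151325 → €1.15

€1.15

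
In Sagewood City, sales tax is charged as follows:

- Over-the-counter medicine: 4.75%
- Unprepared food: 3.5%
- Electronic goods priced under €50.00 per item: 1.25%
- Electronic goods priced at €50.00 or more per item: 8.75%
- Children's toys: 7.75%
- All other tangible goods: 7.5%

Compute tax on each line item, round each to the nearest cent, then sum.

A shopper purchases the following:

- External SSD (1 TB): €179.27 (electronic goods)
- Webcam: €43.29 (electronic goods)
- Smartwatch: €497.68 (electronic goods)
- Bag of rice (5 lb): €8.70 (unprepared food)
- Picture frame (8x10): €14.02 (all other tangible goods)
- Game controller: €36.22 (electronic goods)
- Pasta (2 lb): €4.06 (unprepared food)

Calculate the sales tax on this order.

€61.72

External SSD (1 TB) €179.27: electronic goods, €50.00 or more → 8.75% → €15.69
Webcam €43.29: electronic goods, under €50.00 → 1.25% → €0.54
Smartwatch €497.68: electronic goods, €50.00 or more → 8.75% → €43.55
Bag of rice (5 lb) €8.70: unprepared food → 3.5% → €0.30
Picture frame (8x10) €14.02: all other tangible goods → 7.5% → €1.05
Game controller €36.22: electronic goods, under €50.00 → 1.25% → €0.45
Pasta (2 lb) €4.06: unprepared food → 3.5% → €0.14
Total tax = €15.69 + €0.54 + €43.55 + €0.30 + €1.05 + €0.45 + €0.14 = €61.72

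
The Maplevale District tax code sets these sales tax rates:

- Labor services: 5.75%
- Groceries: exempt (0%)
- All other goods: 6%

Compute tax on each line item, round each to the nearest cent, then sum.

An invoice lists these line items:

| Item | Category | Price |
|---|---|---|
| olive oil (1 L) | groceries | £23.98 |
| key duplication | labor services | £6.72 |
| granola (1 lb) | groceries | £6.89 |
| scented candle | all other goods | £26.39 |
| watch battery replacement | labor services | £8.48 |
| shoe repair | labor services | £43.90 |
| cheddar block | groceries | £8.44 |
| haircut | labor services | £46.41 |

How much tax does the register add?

Olive oil (1 L) £23.98: groceries → 0% → £0.00
Key duplication £6.72: labor services → 5.75% → £0.39
Granola (1 lb) £6.89: groceries → 0% → £0.00
Scented candle £26.39: all other goods → 6% → £1.58
Watch battery replacement £8.48: labor services → 5.75% → £0.49
Shoe repair £43.90: labor services → 5.75% → £2.52
Cheddar block £8.44: groceries → 0% → £0.00
Haircut £46.41: labor services → 5.75% → £2.67
Total tax = £0.39 + £1.58 + £0.49 + £2.52 + £2.67 = £7.65

£7.65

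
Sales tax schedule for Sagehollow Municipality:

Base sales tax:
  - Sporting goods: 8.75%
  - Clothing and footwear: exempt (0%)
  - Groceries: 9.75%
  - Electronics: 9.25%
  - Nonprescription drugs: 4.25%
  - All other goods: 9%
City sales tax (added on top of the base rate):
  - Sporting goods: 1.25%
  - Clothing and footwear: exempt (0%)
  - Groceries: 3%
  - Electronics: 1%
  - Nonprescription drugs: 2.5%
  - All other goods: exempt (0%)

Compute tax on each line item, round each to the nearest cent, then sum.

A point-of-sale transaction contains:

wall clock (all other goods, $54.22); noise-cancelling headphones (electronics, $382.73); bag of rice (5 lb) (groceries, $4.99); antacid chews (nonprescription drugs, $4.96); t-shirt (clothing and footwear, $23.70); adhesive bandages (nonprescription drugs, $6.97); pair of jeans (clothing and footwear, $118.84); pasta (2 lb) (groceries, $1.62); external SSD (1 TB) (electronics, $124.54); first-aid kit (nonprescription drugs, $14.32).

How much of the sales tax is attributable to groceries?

Bag of rice (5 lb) $4.99: groceries → 9.75% + 3% city = 12.75% → $0.64
Pasta (2 lb) $1.62: groceries → 9.75% + 3% city = 12.75% → $0.21
Tax on groceries = $0.64 + $0.21 = $0.85

$0.85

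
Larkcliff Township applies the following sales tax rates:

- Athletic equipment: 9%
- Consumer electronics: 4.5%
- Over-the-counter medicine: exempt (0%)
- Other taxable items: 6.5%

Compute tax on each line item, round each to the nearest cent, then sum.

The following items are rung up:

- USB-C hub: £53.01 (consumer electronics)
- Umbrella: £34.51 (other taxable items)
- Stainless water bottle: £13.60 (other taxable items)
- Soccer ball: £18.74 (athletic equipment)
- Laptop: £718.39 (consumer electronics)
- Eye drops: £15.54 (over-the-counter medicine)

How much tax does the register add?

USB-C hub £53.01: consumer electronics → 4.5% → £2.39
Umbrella £34.51: other taxable items → 6.5% → £2.24
Stainless water bottle £13.60: other taxable items → 6.5% → £0.88
Soccer ball £18.74: athletic equipment → 9% → £1.69
Laptop £718.39: consumer electronics → 4.5% → £32.33
Eye drops £15.54: over-the-counter medicine → 0% → £0.00
Total tax = £2.39 + £2.24 + £0.88 + £1.69 + £32.33 = £39.53

£39.53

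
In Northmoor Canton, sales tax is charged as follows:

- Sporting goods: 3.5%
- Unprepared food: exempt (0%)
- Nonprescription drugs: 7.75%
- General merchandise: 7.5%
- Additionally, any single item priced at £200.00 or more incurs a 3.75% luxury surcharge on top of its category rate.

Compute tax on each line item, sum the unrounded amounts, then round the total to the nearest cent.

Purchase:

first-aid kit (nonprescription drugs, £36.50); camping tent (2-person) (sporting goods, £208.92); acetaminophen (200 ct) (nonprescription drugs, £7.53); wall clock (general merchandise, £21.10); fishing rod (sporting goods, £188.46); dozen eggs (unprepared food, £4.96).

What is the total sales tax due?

First-aid kit £36.50: nonprescription drugs → 7.75% → £2.82875
Camping tent (2-person) £208.92: sporting goods → 3.5% + 3.75% surcharge = 7.25% → £15.1467
Acetaminophen (200 ct) £7.53: nonprescription drugs → 7.75% → £0.583575
Wall clock £21.10: general merchandise → 7.5% → £1.5825
Fishing rod £188.46: sporting goods → 3.5% → £6.5961
Dozen eggs £4.96: unprepared food → 0% → £0.00
Unrounded tax sum = £26.737625 → £26.74

£26.74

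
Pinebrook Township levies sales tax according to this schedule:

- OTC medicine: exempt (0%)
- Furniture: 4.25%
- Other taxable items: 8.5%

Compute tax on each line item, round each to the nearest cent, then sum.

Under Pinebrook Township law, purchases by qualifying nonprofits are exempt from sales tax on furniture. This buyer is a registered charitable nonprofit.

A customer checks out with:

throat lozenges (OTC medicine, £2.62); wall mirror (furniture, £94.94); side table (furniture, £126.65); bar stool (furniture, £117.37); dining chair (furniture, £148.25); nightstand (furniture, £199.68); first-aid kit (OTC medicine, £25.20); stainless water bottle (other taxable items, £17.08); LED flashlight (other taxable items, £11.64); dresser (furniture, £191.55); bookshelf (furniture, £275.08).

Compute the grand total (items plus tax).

£1212.50

Throat lozenges £2.62: OTC medicine → 0% → £0.00
Wall mirror £94.94: furniture, buyer-exempt → 0% → £0.00
Side table £126.65: furniture, buyer-exempt → 0% → £0.00
Bar stool £117.37: furniture, buyer-exempt → 0% → £0.00
Dining chair £148.25: furniture, buyer-exempt → 0% → £0.00
Nightstand £199.68: furniture, buyer-exempt → 0% → £0.00
First-aid kit £25.20: OTC medicine → 0% → £0.00
Stainless water bottle £17.08: other taxable items → 8.5% → £1.45
LED flashlight £11.64: other taxable items → 8.5% → £0.99
Dresser £191.55: furniture, buyer-exempt → 0% → £0.00
Bookshelf £275.08: furniture, buyer-exempt → 0% → £0.00
Subtotal = £1210.06; tax = £2.44; total due = £1212.50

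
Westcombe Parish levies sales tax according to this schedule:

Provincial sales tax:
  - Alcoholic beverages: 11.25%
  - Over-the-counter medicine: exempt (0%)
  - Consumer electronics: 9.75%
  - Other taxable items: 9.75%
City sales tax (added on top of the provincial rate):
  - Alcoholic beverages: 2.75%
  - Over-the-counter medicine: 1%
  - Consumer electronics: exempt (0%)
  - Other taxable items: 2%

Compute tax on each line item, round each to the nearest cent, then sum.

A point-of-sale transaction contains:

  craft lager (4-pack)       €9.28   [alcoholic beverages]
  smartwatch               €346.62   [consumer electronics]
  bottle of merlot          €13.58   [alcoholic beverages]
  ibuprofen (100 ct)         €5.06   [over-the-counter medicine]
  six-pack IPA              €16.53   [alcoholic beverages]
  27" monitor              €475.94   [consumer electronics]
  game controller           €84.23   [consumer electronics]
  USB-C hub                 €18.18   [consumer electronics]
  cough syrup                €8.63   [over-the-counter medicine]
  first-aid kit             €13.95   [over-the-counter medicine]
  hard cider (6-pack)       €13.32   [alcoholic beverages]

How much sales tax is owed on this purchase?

€97.83

Craft lager (4-pack) €9.28: alcoholic beverages → 11.25% + 2.75% city = 14% → €1.30
Smartwatch €346.62: consumer electronics → 9.75% + 0% city = 9.75% → €33.80
Bottle of merlot €13.58: alcoholic beverages → 11.25% + 2.75% city = 14% → €1.90
Ibuprofen (100 ct) €5.06: over-the-counter medicine → 0% + 1% city = 1% → €0.05
Six-pack IPA €16.53: alcoholic beverages → 11.25% + 2.75% city = 14% → €2.31
27" monitor €475.94: consumer electronics → 9.75% + 0% city = 9.75% → €46.40
Game controller €84.23: consumer electronics → 9.75% + 0% city = 9.75% → €8.21
USB-C hub €18.18: consumer electronics → 9.75% + 0% city = 9.75% → €1.77
Cough syrup €8.63: over-the-counter medicine → 0% + 1% city = 1% → €0.09
First-aid kit €13.95: over-the-counter medicine → 0% + 1% city = 1% → €0.14
Hard cider (6-pack) €13.32: alcoholic beverages → 11.25% + 2.75% city = 14% → €1.86
Total tax = €1.30 + €33.80 + €1.90 + €0.05 + €2.31 + €46.40 + €8.21 + €1.77 + €0.09 + €0.14 + €1.86 = €97.83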